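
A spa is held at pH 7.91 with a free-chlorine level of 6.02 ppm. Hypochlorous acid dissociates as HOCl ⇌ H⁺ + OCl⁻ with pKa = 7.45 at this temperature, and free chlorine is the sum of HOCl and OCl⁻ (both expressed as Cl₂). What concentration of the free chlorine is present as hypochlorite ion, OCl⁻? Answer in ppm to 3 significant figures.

[OCl⁻]/[HOCl] = 10^(pH − pKa) = 10^(7.91 − 7.45) = 10^0.46 = 2.884.
Fraction as HOCl = 1 / (1 + 2.884) = 0.2575.
OCl⁻ = (1 − 0.2575) × 6.02 ppm = 4.47 ppm.

4.47 ppm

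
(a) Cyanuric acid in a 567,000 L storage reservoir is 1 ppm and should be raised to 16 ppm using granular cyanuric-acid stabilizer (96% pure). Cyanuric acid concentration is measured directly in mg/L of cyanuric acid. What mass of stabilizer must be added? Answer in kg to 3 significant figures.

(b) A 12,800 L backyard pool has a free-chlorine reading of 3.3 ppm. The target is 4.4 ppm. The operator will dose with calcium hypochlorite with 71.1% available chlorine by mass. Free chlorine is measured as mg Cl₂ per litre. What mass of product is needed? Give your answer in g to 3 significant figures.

(a) CYA to add: (16 − 1) = 15 mg/L × 567,000 L = 8505 g cyanuric acid.
(a) At 96% purity: 8505 / 0.96 = 8859 g product.

(b) Chlorine deficit: 4.4 − 3.3 = 1.1 ppm = 1.1 mg/L as Cl₂.
(b) Cl₂ equivalent needed: 1.1 mg/L × 12,800 L = 14,080 mg = 14.08 g.
(b) Product at 71.1% available chlorine: 14.08 / 0.711 = 19.8 g.

(a) 8.86 kg; (b) 19.8 g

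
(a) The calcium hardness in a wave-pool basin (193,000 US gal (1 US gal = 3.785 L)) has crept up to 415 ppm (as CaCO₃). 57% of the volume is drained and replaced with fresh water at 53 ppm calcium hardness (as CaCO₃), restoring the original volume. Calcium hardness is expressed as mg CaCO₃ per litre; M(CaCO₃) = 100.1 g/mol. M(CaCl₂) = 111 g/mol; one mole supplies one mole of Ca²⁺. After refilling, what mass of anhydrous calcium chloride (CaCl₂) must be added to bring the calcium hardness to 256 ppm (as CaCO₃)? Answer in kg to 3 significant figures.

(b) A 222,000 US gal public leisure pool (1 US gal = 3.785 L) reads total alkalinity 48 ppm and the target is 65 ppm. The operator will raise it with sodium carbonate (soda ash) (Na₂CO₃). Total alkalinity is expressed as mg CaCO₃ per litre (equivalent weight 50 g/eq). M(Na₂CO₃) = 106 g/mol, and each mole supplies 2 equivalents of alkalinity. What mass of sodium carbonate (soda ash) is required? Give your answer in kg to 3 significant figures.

(a) Volume: 193,000 US gal × 3.785 L/gal = 730,505 L.
(a) After draining 57% and refilling: 415 × 0.43 + 53 × 0.57 = 208.66 ppm.
(a) Deficit to target: 256 − 208.66 = 47.34 mg/L.
(a) As CaCO₃: 47.34 mg/L × 730,505 L = 34,580 g; ÷ 100.1 = 345.5 mol Ca²⁺.
(a) Mass: 345.5 × 111 = 38,350 g.

(b) Volume: 222,000 US gal × 3.785 L/gal = 840,270 L.
(b) Alkalinity to add: (65 − 48) = 17 mg/L as CaCO₃ × 840,270 L = 14,280 g as CaCO₃.
(b) Equivalents: 14,280 g ÷ 50 g/eq = 285.7 eq.
(b) Each mole of Na₂CO₃ supplies 2 eq, so 285.7 / 2 = 142.8 mol.
(b) Mass: 142.8 mol × 106 g/mol = 15,140 g.

(a) 38.3 kg; (b) 15.1 kg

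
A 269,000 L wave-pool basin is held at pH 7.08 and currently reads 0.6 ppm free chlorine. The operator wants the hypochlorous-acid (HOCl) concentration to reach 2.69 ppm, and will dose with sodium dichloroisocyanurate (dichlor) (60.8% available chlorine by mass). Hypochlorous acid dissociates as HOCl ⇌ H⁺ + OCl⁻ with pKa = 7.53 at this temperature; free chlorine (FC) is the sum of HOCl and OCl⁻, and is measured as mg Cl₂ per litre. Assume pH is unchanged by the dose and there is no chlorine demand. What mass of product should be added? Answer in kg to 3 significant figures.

1.35 kg

[OCl⁻]/[HOCl] = 10^(pH − pKa) = 10^(7.08 − 7.53) = 0.3548; fraction as HOCl = 1/(1 + 0.3548) = 0.7381.
Free chlorine required for 2.69 ppm HOCl: 2.69 / 0.7381 = 3.644 ppm.
FC to add: 3.644 − 0.6 = 3.044 mg/L as Cl₂.
Cl₂ equivalent: 3.044 mg/L × 269,000 L = 819 g.
Product at 60.8% available Cl: 819 / 0.608 = 1347 g.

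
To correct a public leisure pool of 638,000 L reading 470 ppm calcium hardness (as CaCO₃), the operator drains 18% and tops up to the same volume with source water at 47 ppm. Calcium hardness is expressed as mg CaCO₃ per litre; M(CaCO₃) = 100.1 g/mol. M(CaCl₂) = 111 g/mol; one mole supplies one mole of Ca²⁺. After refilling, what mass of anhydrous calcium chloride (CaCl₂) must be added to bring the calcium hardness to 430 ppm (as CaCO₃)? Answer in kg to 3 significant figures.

After draining 18% and refilling: 470 × 0.82 + 47 × 0.18 = 393.86 ppm.
Deficit to target: 430 − 393.86 = 36.14 mg/L.
As CaCO₃: 36.14 mg/L × 638,000 L = 23,060 g; ÷ 100.1 = 230.3 mol Ca²⁺.
Mass: 230.3 × 111 = 25,570 g.

25.6 kg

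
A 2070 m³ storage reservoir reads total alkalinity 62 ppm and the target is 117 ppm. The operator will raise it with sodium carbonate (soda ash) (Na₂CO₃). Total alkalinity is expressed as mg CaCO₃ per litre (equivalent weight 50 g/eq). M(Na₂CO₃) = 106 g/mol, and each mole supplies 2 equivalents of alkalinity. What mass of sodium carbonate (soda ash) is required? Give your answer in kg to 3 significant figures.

121 kg

Volume: 2070 m³ = 2,070,000 L.
Alkalinity to add: (117 − 62) = 55 mg/L as CaCO₃ × 2,070,000 L = 113,800 g as CaCO₃.
Equivalents: 113,800 g ÷ 50 g/eq = 2277 eq.
Each mole of Na₂CO₃ supplies 2 eq, so 2277 / 2 = 1138 mol.
Mass: 1138 mol × 106 g/mol = 120,700 g.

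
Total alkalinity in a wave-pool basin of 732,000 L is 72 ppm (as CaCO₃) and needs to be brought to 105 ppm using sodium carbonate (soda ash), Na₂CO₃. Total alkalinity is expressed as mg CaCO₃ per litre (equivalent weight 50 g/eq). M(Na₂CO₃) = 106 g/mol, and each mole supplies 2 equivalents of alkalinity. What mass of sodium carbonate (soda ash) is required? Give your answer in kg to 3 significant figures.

Alkalinity to add: (105 − 72) = 33 mg/L as CaCO₃ × 732,000 L = 24,160 g as CaCO₃.
Equivalents: 24,160 g ÷ 50 g/eq = 483.1 eq.
Each mole of Na₂CO₃ supplies 2 eq, so 483.1 / 2 = 241.6 mol.
Mass: 241.6 mol × 106 g/mol = 25,610 g.

25.6 kg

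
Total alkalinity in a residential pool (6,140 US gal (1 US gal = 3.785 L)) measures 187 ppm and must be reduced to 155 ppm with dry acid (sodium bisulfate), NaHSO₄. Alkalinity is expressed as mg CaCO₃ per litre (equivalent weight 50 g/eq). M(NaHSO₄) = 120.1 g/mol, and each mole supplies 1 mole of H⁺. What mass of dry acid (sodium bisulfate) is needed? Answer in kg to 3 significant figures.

1.79 kg

Volume: 6,140 US gal × 3.785 L/gal = 23,240 L.
Alkalinity to neutralize: (187 − 155) = 32 mg/L as CaCO₃ × 23,240 L = 743.7 g as CaCO₃.
Equivalents of H⁺ required: 743.7 ÷ 50 g/eq = 14.87 eq = 14.87 mol NaHSO₄.
Mass of NaHSO₄: 14.87 × 120.1 = 1786 g.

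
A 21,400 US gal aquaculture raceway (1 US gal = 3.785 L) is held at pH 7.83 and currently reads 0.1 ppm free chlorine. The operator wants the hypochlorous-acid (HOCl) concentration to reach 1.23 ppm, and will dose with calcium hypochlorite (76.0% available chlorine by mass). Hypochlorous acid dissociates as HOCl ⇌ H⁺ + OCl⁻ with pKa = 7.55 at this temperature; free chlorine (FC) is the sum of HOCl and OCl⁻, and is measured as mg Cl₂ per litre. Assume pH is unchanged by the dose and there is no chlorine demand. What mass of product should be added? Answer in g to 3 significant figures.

370 g

Volume: 21,400 US gal × 3.785 L/gal = 80,999 L.
[OCl⁻]/[HOCl] = 10^(pH − pKa) = 10^(7.83 − 7.55) = 1.905; fraction as HOCl = 1/(1 + 1.905) = 0.3442.
Free chlorine required for 1.23 ppm HOCl: 1.23 / 0.3442 = 3.574 ppm.
FC to add: 3.574 − 0.1 = 3.474 mg/L as Cl₂.
Cl₂ equivalent: 3.474 mg/L × 80,999 L = 281.4 g.
Product at 76.0% available Cl: 281.4 / 0.76 = 370.2 g.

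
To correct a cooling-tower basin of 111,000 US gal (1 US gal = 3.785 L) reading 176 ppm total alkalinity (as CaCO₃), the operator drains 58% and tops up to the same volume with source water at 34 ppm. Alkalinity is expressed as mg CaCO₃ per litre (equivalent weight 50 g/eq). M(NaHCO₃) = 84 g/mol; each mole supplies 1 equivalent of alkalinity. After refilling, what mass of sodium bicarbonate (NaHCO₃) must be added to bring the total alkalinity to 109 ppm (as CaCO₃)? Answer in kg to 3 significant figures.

Volume: 111,000 US gal × 3.785 L/gal = 420,135 L.
After draining 58% and refilling: 176 × 0.42 + 34 × 0.58 = 93.64 ppm.
Deficit to target: 109 − 93.64 = 15.36 mg/L.
As CaCO₃: 15.36 mg/L × 420,135 L = 6453 g; ÷ 50 g/eq ÷ 1 = 129.1 mol NaHCO₃.
Mass: 129.1 × 84 = 10,840 g.

10.8 kg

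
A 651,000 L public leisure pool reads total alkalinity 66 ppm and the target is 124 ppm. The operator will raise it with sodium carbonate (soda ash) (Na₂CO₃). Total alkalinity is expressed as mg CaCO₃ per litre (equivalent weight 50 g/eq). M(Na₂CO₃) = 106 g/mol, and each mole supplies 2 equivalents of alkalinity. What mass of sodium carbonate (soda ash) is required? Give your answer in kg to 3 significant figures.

40.0 kg

Alkalinity to add: (124 − 66) = 58 mg/L as CaCO₃ × 651,000 L = 37,760 g as CaCO₃.
Equivalents: 37,760 g ÷ 50 g/eq = 755.2 eq.
Each mole of Na₂CO₃ supplies 2 eq, so 755.2 / 2 = 377.6 mol.
Mass: 377.6 mol × 106 g/mol = 40,020 g.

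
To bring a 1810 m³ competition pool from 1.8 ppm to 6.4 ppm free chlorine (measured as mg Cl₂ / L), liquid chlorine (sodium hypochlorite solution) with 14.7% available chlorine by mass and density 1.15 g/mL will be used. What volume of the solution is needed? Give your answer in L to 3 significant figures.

49.3 L

Volume: 1810 m³ = 1,810,000 L.
Chlorine deficit: 6.4 − 1.8 = 4.6 ppm = 4.6 mg/L as Cl₂.
Cl₂ equivalent needed: 4.6 mg/L × 1,810,000 L = 8,326,000 mg = 8326 g.
Product at 14.7% available chlorine: 8326 / 0.147 = 56,640 g.
Volume at density 1.15 g/mL: 56,640 g ÷ 1.15 g/mL = 49,250 mL.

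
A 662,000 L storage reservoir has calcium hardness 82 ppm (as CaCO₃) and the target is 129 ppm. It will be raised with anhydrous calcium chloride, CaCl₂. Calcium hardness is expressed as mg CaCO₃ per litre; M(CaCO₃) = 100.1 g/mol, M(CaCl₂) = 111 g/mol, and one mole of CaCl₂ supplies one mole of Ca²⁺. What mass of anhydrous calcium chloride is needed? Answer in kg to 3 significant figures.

Hardness to add: (129 − 82) = 47 mg/L as CaCO₃ × 662,000 L = 31,110 g as CaCO₃.
Moles of Ca²⁺ (1 mol Ca²⁺ ≡ 1 mol CaCO₃): 31,110 / 100.1 g/mol = 310.8 mol.
Mass of CaCl₂: 310.8 × 111 = 34,500 g.

34.5 kg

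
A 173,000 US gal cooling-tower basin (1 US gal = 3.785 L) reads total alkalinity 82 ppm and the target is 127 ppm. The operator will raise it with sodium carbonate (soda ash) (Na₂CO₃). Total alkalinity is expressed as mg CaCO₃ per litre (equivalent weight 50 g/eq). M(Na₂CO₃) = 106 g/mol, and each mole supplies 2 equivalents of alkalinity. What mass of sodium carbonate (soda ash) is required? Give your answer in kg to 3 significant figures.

31.2 kg

Volume: 173,000 US gal × 3.785 L/gal = 654,805 L.
Alkalinity to add: (127 − 82) = 45 mg/L as CaCO₃ × 654,805 L = 29,470 g as CaCO₃.
Equivalents: 29,470 g ÷ 50 g/eq = 589.3 eq.
Each mole of Na₂CO₃ supplies 2 eq, so 589.3 / 2 = 294.7 mol.
Mass: 294.7 mol × 106 g/mol = 31,230 g.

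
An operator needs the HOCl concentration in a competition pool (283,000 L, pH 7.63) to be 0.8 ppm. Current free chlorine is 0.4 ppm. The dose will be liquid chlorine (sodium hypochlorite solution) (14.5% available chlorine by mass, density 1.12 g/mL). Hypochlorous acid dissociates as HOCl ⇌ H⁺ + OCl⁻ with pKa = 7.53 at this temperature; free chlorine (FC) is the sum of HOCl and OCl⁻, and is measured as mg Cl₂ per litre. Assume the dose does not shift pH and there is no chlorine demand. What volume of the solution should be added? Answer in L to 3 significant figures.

[OCl⁻]/[HOCl] = 10^(pH − pKa) = 10^(7.63 − 7.53) = 1.259; fraction as HOCl = 1/(1 + 1.259) = 0.4427.
Free chlorine required for 0.8 ppm HOCl: 0.8 / 0.4427 = 1.807 ppm.
FC to add: 1.807 − 0.4 = 1.407 mg/L as Cl₂.
Cl₂ equivalent: 1.407 mg/L × 283,000 L = 398.2 g.
Product at 14.5% available Cl: 398.2 / 0.145 = 2746 g.
Volume: 2746 g ÷ 1.12 g/mL = 2452 mL.

2.45 L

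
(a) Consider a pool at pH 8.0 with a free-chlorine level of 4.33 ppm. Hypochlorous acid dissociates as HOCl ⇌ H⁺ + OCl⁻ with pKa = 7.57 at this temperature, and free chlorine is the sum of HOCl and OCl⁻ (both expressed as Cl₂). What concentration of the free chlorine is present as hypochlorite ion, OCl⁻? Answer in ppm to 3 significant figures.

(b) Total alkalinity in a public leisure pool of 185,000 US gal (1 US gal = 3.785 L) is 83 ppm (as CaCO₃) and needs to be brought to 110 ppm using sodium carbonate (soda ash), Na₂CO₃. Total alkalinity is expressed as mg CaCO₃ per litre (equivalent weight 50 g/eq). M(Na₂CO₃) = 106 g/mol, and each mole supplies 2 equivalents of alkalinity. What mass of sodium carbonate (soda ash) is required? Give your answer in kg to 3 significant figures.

(a) [OCl⁻]/[HOCl] = 10^(pH − pKa) = 10^(8.0 − 7.57) = 10^0.43 = 2.692.
(a) Fraction as HOCl = 1 / (1 + 2.692) = 0.2709.
(a) OCl⁻ = (1 − 0.2709) × 4.33 ppm = 3.157 ppm.

(b) Volume: 185,000 US gal × 3.785 L/gal = 700,225 L.
(b) Alkalinity to add: (110 − 83) = 27 mg/L as CaCO₃ × 700,225 L = 18,910 g as CaCO₃.
(b) Equivalents: 18,910 g ÷ 50 g/eq = 378.1 eq.
(b) Each mole of Na₂CO₃ supplies 2 eq, so 378.1 / 2 = 189.1 mol.
(b) Mass: 189.1 mol × 106 g/mol = 20,040 g.

(a) 3.16 ppm; (b) 20.0 kg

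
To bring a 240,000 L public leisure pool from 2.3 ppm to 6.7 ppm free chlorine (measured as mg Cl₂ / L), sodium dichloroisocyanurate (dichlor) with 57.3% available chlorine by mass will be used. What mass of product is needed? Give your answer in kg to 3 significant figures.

1.84 kg

Chlorine deficit: 6.7 − 2.3 = 4.4 ppm = 4.4 mg/L as Cl₂.
Cl₂ equivalent needed: 4.4 mg/L × 240,000 L = 1,056,000 mg = 1056 g.
Product at 57.3% available chlorine: 1056 / 0.573 = 1843 g.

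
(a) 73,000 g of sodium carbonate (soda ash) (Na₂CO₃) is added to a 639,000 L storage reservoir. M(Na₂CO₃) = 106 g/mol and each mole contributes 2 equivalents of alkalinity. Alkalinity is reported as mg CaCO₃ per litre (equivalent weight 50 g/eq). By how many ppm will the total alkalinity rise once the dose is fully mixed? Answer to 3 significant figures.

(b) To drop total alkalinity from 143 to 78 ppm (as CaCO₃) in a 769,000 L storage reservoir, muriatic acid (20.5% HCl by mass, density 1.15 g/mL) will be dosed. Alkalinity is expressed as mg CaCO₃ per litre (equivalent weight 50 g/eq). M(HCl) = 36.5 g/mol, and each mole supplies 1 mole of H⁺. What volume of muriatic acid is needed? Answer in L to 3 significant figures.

(a) 108 ppm; (b) 155 L

(a) Moles of Na₂CO₃: 73,000 g ÷ 106 g/mol = 688.7 mol → 1377 eq of alkalinity.
(a) As CaCO₃: 1377 eq × 50 g/eq = 68,870 g.
(a) Rise: 68,870 g / 639,000 L × 1000 = 107.8 mg/L.

(b) Alkalinity to neutralize: (143 − 78) = 65 mg/L as CaCO₃ × 769,000 L = 49,980 g as CaCO₃.
(b) Equivalents of H⁺ required: 49,980 ÷ 50 g/eq = 999.7 eq = 999.7 mol HCl.
(b) Mass of HCl: 999.7 × 36.5 = 36,490 g.
(b) Mass of 20.5% solution: 36,490 / 0.205 = 178,000 g.
(b) Volume: 178,000 g ÷ 1.15 g/mL = 154,800 mL.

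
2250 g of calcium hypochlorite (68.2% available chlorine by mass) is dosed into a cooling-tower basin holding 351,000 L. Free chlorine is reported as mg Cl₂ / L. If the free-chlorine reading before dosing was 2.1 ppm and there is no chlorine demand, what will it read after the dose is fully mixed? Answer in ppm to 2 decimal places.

6.47 ppm

Available chlorine delivered: 2250 g × 0.682 = 1535 g as Cl₂.
Concentration rise: 1535 g / 351,000 L = 4.372 mg/L = 4.37 ppm.
Final FC: 2.1 + 4.37 = 6.47 ppm.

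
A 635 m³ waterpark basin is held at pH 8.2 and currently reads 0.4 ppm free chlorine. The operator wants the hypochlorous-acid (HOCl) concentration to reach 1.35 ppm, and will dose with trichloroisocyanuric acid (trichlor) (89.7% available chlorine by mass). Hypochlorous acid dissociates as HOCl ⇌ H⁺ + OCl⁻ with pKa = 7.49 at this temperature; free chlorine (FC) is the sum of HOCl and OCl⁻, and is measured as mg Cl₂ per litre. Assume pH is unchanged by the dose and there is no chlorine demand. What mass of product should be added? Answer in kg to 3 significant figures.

Volume: 635 m³ = 635,000 L.
[OCl⁻]/[HOCl] = 10^(pH − pKa) = 10^(8.2 − 7.49) = 5.129; fraction as HOCl = 1/(1 + 5.129) = 0.1632.
Free chlorine required for 1.35 ppm HOCl: 1.35 / 0.1632 = 8.274 ppm.
FC to add: 8.274 − 0.4 = 7.874 mg/L as Cl₂.
Cl₂ equivalent: 7.874 mg/L × 635,000 L = 5000 g.
Product at 89.7% available Cl: 5000 / 0.897 = 5574 g.

5.57 kg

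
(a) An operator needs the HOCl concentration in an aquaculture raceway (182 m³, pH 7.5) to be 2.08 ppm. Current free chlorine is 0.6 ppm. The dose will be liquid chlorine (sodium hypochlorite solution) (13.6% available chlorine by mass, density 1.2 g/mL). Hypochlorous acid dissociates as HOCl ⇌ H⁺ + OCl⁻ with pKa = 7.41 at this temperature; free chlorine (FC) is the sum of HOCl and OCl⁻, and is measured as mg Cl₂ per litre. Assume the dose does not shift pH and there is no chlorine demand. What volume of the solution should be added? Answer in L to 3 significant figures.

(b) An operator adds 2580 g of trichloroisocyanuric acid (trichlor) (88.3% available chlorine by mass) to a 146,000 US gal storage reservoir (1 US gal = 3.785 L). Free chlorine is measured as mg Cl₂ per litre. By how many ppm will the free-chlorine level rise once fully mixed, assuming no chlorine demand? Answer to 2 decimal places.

(a) Volume: 182 m³ = 182,000 L.
(a) [OCl⁻]/[HOCl] = 10^(pH − pKa) = 10^(7.5 − 7.41) = 1.23; fraction as HOCl = 1/(1 + 1.23) = 0.4484.
(a) Free chlorine required for 2.08 ppm HOCl: 2.08 / 0.4484 = 4.639 ppm.
(a) FC to add: 4.639 − 0.6 = 4.039 mg/L as Cl₂.
(a) Cl₂ equivalent: 4.039 mg/L × 182,000 L = 735.1 g.
(a) Product at 13.6% available Cl: 735.1 / 0.136 = 5405 g.
(a) Volume: 5405 g ÷ 1.2 g/mL = 4504 mL.

(b) Volume: 146,000 US gal × 3.785 L/gal = 552,610 L.
(b) Available chlorine delivered: 2580 g × 0.883 = 2278 g as Cl₂.
(b) Concentration rise: 2278 g / 552,610 L = 4.123 mg/L = 4.12 ppm.

(a) 4.50 L; (b) 4.12 ppm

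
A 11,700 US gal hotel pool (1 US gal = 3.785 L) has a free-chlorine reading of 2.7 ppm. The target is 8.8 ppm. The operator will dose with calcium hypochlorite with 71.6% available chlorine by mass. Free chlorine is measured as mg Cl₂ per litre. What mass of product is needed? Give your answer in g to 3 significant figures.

Volume: 11,700 US gal × 3.785 L/gal = 44,284 L.
Chlorine deficit: 8.8 − 2.7 = 6.1 ppm = 6.1 mg/L as Cl₂.
Cl₂ equivalent needed: 6.1 mg/L × 44,284 L = 270,100 mg = 270.1 g.
Product at 71.6% available chlorine: 270.1 / 0.716 = 377.3 g.

377 g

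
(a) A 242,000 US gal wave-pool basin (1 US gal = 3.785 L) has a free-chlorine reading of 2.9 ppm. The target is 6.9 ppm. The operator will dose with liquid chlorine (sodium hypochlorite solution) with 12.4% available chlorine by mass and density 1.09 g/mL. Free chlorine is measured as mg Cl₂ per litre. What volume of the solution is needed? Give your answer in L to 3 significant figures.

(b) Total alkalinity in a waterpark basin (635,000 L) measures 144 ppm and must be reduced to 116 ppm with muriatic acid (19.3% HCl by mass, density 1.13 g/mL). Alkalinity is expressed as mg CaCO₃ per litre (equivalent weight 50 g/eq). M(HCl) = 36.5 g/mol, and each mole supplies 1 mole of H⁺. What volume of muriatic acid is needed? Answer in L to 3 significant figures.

(a) 27.1 L; (b) 59.5 L

(a) Volume: 242,000 US gal × 3.785 L/gal = 915,970 L.
(a) Chlorine deficit: 6.9 − 2.9 = 4 ppm = 4 mg/L as Cl₂.
(a) Cl₂ equivalent needed: 4 mg/L × 915,970 L = 3,664,000 mg = 3664 g.
(a) Product at 12.4% available chlorine: 3664 / 0.124 = 29,550 g.
(a) Volume at density 1.09 g/mL: 29,550 g ÷ 1.09 g/mL = 27,110 mL.

(b) Alkalinity to neutralize: (144 − 116) = 28 mg/L as CaCO₃ × 635,000 L = 17,780 g as CaCO₃.
(b) Equivalents of H⁺ required: 17,780 ÷ 50 g/eq = 355.6 eq = 355.6 mol HCl.
(b) Mass of HCl: 355.6 × 36.5 = 12,980 g.
(b) Mass of 19.3% solution: 12,980 / 0.193 = 67,250 g.
(b) Volume: 67,250 g ÷ 1.13 g/mL = 59,510 mL.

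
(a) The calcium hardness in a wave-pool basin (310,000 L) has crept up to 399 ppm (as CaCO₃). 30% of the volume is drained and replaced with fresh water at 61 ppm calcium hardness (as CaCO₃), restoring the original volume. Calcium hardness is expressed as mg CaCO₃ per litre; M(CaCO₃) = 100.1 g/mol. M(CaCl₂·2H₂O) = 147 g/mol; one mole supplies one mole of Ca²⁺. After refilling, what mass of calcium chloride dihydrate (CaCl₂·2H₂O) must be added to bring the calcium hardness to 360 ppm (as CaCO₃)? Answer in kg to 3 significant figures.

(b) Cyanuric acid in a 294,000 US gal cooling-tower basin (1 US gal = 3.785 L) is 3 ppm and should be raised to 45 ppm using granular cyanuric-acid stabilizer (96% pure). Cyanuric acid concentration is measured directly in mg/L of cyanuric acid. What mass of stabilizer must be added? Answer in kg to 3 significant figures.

(a) 28.4 kg; (b) 48.7 kg

(a) After draining 30% and refilling: 399 × 0.70 + 61 × 0.30 = 297.6 ppm.
(a) Deficit to target: 360 − 297.6 = 62.4 mg/L.
(a) As CaCO₃: 62.4 mg/L × 310,000 L = 19,340 g; ÷ 100.1 = 193.2 mol Ca²⁺.
(a) Mass: 193.2 × 147 = 28,410 g.

(b) Volume: 294,000 US gal × 3.785 L/gal = 1,112,790 L.
(b) CYA to add: (45 − 3) = 42 mg/L × 1,112,790 L = 46,740 g cyanuric acid.
(b) At 96% purity: 46,740 / 0.96 = 48,680 g product.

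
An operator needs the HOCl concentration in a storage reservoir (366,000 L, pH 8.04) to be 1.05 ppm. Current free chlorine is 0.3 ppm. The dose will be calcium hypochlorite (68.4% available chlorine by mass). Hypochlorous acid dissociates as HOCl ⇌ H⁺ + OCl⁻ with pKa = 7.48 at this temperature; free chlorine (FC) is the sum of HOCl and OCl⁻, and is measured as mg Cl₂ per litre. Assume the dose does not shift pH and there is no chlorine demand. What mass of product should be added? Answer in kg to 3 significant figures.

2.44 kg

[OCl⁻]/[HOCl] = 10^(pH − pKa) = 10^(8.04 − 7.48) = 3.631; fraction as HOCl = 1/(1 + 3.631) = 0.2159.
Free chlorine required for 1.05 ppm HOCl: 1.05 / 0.2159 = 4.862 ppm.
FC to add: 4.862 − 0.3 = 4.562 mg/L as Cl₂.
Cl₂ equivalent: 4.562 mg/L × 366,000 L = 1670 g.
Product at 68.4% available Cl: 1670 / 0.684 = 2441 g.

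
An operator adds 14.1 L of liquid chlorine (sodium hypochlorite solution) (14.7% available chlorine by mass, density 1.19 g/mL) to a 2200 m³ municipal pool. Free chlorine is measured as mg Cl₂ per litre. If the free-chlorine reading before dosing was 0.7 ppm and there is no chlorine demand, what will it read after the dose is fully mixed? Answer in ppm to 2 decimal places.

1.82 ppm

Volume: 2200 m³ = 2,200,000 L.
Mass of solution: 14.1 L × 1000 mL/L × 1.19 g/mL = 16,780 g.
Available chlorine delivered: 16,780 g × 0.147 = 2467 g as Cl₂.
Concentration rise: 2467 g / 2,200,000 L = 1.121 mg/L = 1.12 ppm.
Final FC: 0.7 + 1.12 = 1.82 ppm.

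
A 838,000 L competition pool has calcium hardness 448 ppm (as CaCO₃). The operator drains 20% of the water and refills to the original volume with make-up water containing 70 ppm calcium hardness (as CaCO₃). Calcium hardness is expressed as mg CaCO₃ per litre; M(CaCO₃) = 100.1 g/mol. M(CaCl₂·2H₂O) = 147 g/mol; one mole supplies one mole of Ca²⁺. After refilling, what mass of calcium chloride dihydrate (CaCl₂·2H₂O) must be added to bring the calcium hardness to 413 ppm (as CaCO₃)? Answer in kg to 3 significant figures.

50.0 kg

After draining 20% and refilling: 448 × 0.80 + 70 × 0.20 = 372.4 ppm.
Deficit to target: 413 − 372.4 = 40.6 mg/L.
As CaCO₃: 40.6 mg/L × 838,000 L = 34,020 g; ÷ 100.1 = 339.9 mol Ca²⁺.
Mass: 339.9 × 147 = 49,960 g.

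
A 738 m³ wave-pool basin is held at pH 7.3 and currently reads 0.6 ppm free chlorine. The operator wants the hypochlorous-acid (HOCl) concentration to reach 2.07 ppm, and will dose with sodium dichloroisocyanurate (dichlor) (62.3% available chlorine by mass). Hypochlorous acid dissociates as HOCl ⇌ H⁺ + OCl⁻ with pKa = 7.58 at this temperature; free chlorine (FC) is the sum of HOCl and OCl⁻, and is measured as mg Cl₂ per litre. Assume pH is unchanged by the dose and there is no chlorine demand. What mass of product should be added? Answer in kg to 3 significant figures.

3.03 kg

Volume: 738 m³ = 738,000 L.
[OCl⁻]/[HOCl] = 10^(pH − pKa) = 10^(7.3 − 7.58) = 0.5248; fraction as HOCl = 1/(1 + 0.5248) = 0.6558.
Free chlorine required for 2.07 ppm HOCl: 2.07 / 0.6558 = 3.156 ppm.
FC to add: 3.156 − 0.6 = 2.556 mg/L as Cl₂.
Cl₂ equivalent: 2.556 mg/L × 738,000 L = 1887 g.
Product at 62.3% available Cl: 1887 / 0.623 = 3028 g.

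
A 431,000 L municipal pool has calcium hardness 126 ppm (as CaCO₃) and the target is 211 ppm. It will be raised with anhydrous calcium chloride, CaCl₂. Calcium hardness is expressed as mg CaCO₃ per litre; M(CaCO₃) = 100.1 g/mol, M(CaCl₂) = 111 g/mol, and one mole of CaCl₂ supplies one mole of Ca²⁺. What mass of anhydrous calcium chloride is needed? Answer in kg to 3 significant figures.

40.6 kg

Hardness to add: (211 − 126) = 85 mg/L as CaCO₃ × 431,000 L = 36,640 g as CaCO₃.
Moles of Ca²⁺ (1 mol Ca²⁺ ≡ 1 mol CaCO₃): 36,640 / 100.1 g/mol = 366 mol.
Mass of CaCl₂: 366 × 111 = 40,620 g.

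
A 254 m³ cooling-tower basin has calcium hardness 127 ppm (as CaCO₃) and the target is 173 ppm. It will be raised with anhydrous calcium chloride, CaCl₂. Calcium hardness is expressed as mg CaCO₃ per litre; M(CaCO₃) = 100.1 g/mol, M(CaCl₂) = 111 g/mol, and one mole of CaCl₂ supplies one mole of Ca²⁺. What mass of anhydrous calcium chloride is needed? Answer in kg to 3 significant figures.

Volume: 254 m³ = 254,000 L.
Hardness to add: (173 − 127) = 46 mg/L as CaCO₃ × 254,000 L = 11,680 g as CaCO₃.
Moles of Ca²⁺ (1 mol Ca²⁺ ≡ 1 mol CaCO₃): 11,680 / 100.1 g/mol = 116.7 mol.
Mass of CaCl₂: 116.7 × 111 = 12,960 g.

13.0 kg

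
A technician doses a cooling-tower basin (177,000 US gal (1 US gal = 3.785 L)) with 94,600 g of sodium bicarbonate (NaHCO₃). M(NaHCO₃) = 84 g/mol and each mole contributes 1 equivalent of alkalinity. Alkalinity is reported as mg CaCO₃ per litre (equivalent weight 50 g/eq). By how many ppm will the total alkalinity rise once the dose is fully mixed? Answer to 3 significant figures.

Volume: 177,000 US gal × 3.785 L/gal = 669,945 L.
Moles of NaHCO₃: 94,600 g ÷ 84 g/mol = 1126 mol → 1126 eq of alkalinity.
As CaCO₃: 1126 eq × 50 g/eq = 56,310 g.
Rise: 56,310 g / 669,945 L × 1000 = 84.05 mg/L.

84.1 ppm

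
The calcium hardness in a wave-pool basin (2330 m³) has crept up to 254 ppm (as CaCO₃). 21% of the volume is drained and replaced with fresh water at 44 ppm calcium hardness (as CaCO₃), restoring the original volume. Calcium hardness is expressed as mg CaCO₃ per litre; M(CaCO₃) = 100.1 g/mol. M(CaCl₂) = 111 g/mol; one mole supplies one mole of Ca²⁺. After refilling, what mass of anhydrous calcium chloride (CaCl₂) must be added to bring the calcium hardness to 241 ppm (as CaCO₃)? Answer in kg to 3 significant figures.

80.4 kg

Volume: 2330 m³ = 2,330,000 L.
After draining 21% and refilling: 254 × 0.79 + 44 × 0.21 = 209.9 ppm.
Deficit to target: 241 − 209.9 = 31.1 mg/L.
As CaCO₃: 31.1 mg/L × 2,330,000 L = 72,460 g; ÷ 100.1 = 723.9 mol Ca²⁺.
Mass: 723.9 × 111 = 80,350 g.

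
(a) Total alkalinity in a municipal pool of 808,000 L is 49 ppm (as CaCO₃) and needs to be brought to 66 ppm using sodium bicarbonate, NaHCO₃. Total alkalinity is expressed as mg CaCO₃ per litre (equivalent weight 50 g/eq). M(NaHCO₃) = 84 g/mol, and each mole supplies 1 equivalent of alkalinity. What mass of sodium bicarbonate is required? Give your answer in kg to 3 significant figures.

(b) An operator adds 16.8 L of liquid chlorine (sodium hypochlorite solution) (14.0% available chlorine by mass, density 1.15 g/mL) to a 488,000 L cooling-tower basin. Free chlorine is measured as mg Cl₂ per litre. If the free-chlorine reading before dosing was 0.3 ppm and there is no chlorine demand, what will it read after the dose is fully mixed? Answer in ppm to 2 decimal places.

(a) Alkalinity to add: (66 − 49) = 17 mg/L as CaCO₃ × 808,000 L = 13,740 g as CaCO₃.
(a) Equivalents: 13,740 g ÷ 50 g/eq = 274.7 eq.
(a) NaHCO₃ supplies 1 eq per mole → 274.7 mol.
(a) Mass: 274.7 mol × 84 g/mol = 23,080 g.

(b) Mass of solution: 16.8 L × 1000 mL/L × 1.15 g/mL = 19,320 g.
(b) Available chlorine delivered: 19,320 g × 0.14 = 2705 g as Cl₂.
(b) Concentration rise: 2705 g / 488,000 L = 5.543 mg/L = 5.54 ppm.
(b) Final FC: 0.3 + 5.54 = 5.84 ppm.

(a) 23.1 kg; (b) 5.84 ppm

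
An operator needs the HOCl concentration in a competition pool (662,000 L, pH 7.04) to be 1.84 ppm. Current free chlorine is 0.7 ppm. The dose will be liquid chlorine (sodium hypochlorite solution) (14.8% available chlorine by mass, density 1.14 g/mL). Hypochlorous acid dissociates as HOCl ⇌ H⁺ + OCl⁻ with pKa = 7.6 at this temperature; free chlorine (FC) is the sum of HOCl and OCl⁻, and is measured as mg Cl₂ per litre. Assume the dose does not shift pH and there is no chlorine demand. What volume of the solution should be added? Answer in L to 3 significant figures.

6.46 L

[OCl⁻]/[HOCl] = 10^(pH − pKa) = 10^(7.04 − 7.6) = 0.2754; fraction as HOCl = 1/(1 + 0.2754) = 0.7841.
Free chlorine required for 1.84 ppm HOCl: 1.84 / 0.7841 = 2.347 ppm.
FC to add: 2.347 − 0.7 = 1.647 mg/L as Cl₂.
Cl₂ equivalent: 1.647 mg/L × 662,000 L = 1090 g.
Product at 14.8% available Cl: 1090 / 0.148 = 7366 g.
Volume: 7366 g ÷ 1.14 g/mL = 6461 mL.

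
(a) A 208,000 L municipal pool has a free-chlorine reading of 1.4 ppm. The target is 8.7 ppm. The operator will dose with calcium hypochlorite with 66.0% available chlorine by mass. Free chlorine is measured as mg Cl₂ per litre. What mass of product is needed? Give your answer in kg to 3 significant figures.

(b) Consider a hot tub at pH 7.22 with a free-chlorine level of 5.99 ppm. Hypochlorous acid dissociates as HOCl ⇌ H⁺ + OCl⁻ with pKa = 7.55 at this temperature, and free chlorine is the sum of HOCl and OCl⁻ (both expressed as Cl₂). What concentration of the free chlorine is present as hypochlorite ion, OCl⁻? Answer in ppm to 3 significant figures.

(a) 2.30 kg; (b) 1.91 ppm

(a) Chlorine deficit: 8.7 − 1.4 = 7.3 ppm = 7.3 mg/L as Cl₂.
(a) Cl₂ equivalent needed: 7.3 mg/L × 208,000 L = 1,518,000 mg = 1518 g.
(a) Product at 66.0% available chlorine: 1518 / 0.66 = 2301 g.

(b) [OCl⁻]/[HOCl] = 10^(pH − pKa) = 10^(7.22 − 7.55) = 10^-0.33 = 0.4677.
(b) Fraction as HOCl = 1 / (1 + 0.4677) = 0.6813.
(b) OCl⁻ = (1 − 0.6813) × 5.99 ppm = 1.909 ppm.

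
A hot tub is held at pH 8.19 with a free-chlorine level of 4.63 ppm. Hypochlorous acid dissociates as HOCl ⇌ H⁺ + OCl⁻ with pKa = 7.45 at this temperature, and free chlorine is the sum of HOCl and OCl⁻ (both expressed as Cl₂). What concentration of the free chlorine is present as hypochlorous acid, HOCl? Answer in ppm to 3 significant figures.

[OCl⁻]/[HOCl] = 10^(pH − pKa) = 10^(8.19 − 7.45) = 10^0.74 = 5.495.
Fraction as HOCl = 1 / (1 + 5.495) = 0.154.
HOCl = 0.154 × 4.63 ppm = 0.7128 ppm.

0.713 ppm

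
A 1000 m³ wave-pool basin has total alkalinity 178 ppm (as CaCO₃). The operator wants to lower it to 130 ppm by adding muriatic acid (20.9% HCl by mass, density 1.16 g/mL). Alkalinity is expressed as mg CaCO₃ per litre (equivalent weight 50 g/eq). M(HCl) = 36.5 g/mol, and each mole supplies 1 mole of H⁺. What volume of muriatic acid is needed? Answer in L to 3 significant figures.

Volume: 1000 m³ = 1,000,000 L.
Alkalinity to neutralize: (178 − 130) = 48 mg/L as CaCO₃ × 1,000,000 L = 48,000 g as CaCO₃.
Equivalents of H⁺ required: 48,000 ÷ 50 g/eq = 960 eq = 960 mol HCl.
Mass of HCl: 960 × 36.5 = 35,040 g.
Mass of 20.9% solution: 35,040 / 0.209 = 167,700 g.
Volume: 167,700 g ÷ 1.16 g/mL = 144,500 mL.

145 L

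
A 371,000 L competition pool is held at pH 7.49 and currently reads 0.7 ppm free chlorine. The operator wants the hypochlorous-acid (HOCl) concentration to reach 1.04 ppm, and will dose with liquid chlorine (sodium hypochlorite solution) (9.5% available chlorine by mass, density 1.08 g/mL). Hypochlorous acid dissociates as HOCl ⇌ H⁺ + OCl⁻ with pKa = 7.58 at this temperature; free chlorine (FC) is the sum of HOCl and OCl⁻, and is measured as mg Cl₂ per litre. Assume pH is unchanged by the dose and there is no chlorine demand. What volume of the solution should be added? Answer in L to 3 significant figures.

[OCl⁻]/[HOCl] = 10^(pH − pKa) = 10^(7.49 − 7.58) = 0.8128; fraction as HOCl = 1/(1 + 0.8128) = 0.5516.
Free chlorine required for 1.04 ppm HOCl: 1.04 / 0.5516 = 1.885 ppm.
FC to add: 1.885 − 0.7 = 1.185 mg/L as Cl₂.
Cl₂ equivalent: 1.185 mg/L × 371,000 L = 439.8 g.
Product at 9.5% available Cl: 439.8 / 0.095 = 4629 g.
Volume: 4629 g ÷ 1.08 g/mL = 4286 mL.

4.29 L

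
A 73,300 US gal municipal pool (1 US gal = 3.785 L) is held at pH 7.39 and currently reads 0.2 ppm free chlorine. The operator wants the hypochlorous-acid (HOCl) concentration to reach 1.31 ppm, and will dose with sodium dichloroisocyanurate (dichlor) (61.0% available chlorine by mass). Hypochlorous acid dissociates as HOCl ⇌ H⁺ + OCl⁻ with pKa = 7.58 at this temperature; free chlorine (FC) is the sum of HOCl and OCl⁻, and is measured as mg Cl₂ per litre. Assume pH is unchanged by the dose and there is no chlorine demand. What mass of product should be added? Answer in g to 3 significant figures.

890 g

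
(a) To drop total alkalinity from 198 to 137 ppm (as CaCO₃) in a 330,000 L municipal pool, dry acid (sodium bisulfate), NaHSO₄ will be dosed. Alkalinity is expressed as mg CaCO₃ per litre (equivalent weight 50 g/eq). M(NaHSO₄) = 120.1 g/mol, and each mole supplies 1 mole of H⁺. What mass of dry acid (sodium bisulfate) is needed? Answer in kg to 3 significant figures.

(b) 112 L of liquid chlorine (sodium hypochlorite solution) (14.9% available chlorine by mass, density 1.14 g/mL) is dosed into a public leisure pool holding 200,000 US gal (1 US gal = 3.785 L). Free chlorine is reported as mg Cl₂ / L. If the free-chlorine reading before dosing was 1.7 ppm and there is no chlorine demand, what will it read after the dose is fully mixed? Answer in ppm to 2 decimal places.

(a) Alkalinity to neutralize: (198 − 137) = 61 mg/L as CaCO₃ × 330,000 L = 20,130 g as CaCO₃.
(a) Equivalents of H⁺ required: 20,130 ÷ 50 g/eq = 402.6 eq = 402.6 mol NaHSO₄.
(a) Mass of NaHSO₄: 402.6 × 120.1 = 48,350 g.

(b) Volume: 200,000 US gal × 3.785 L/gal = 757,000 L.
(b) Mass of solution: 112 L × 1000 mL/L × 1.14 g/mL = 127,700 g.
(b) Available chlorine delivered: 127,700 g × 0.149 = 19,020 g as Cl₂.
(b) Concentration rise: 19,020 g / 757,000 L = 25.13 mg/L = 25.13 ppm.
(b) Final FC: 1.7 + 25.13 = 26.83 ppm.

(a) 48.4 kg; (b) 26.83 ppm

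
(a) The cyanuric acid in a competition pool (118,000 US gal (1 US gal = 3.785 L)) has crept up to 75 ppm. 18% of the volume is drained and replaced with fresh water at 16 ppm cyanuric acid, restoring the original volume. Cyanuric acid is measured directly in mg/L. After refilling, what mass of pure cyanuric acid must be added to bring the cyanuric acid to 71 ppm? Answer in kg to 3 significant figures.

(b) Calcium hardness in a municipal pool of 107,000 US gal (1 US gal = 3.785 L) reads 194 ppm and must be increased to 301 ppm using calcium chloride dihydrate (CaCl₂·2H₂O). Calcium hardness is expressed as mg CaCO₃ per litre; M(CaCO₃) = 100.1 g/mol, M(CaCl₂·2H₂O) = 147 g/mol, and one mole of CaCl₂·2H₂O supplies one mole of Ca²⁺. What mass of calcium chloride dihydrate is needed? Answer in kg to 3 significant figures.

(a) 2.96 kg; (b) 63.6 kg

(a) Volume: 118,000 US gal × 3.785 L/gal = 446,630 L.
(a) After draining 18% and refilling: 75 × 0.82 + 16 × 0.18 = 64.38 ppm.
(a) Deficit to target: 71 − 64.38 = 6.62 mg/L.
(a) Mass: 6.62 mg/L × 446,630 L = 2957 g cyanuric acid.

(b) Volume: 107,000 US gal × 3.785 L/gal = 404,995 L.
(b) Hardness to add: (301 − 194) = 107 mg/L as CaCO₃ × 404,995 L = 43,330 g as CaCO₃.
(b) Moles of Ca²⁺ (1 mol Ca²⁺ ≡ 1 mol CaCO₃): 43,330 / 100.1 g/mol = 432.9 mol.
(b) Mass of CaCl₂·2H₂O: 432.9 × 147 = 63,640 g.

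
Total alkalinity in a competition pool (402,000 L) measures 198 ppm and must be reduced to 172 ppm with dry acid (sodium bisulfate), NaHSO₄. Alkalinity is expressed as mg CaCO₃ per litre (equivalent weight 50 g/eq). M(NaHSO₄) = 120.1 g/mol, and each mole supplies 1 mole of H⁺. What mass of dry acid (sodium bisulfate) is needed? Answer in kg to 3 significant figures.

25.1 kg

Alkalinity to neutralize: (198 − 172) = 26 mg/L as CaCO₃ × 402,000 L = 10,450 g as CaCO₃.
Equivalents of H⁺ required: 10,450 ÷ 50 g/eq = 209 eq = 209 mol NaHSO₄.
Mass of NaHSO₄: 209 × 120.1 = 25,110 g.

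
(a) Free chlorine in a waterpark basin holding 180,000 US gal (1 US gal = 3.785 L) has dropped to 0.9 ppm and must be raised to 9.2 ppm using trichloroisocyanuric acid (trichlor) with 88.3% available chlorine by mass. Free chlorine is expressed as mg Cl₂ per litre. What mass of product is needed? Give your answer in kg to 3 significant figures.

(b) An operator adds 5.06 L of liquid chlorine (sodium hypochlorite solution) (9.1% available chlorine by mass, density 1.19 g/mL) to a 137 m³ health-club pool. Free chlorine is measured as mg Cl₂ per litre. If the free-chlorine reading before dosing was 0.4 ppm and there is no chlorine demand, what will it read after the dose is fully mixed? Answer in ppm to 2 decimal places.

(a) 6.40 kg; (b) 4.40 ppm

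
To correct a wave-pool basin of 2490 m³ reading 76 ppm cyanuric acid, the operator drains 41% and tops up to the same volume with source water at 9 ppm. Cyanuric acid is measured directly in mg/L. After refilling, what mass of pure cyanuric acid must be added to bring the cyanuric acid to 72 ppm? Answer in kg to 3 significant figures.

Volume: 2490 m³ = 2,490,000 L.
After draining 41% and refilling: 76 × 0.59 + 9 × 0.41 = 48.53 ppm.
Deficit to target: 72 − 48.53 = 23.47 mg/L.
Mass: 23.47 mg/L × 2,490,000 L = 58,440 g cyanuric acid.

58.4 kg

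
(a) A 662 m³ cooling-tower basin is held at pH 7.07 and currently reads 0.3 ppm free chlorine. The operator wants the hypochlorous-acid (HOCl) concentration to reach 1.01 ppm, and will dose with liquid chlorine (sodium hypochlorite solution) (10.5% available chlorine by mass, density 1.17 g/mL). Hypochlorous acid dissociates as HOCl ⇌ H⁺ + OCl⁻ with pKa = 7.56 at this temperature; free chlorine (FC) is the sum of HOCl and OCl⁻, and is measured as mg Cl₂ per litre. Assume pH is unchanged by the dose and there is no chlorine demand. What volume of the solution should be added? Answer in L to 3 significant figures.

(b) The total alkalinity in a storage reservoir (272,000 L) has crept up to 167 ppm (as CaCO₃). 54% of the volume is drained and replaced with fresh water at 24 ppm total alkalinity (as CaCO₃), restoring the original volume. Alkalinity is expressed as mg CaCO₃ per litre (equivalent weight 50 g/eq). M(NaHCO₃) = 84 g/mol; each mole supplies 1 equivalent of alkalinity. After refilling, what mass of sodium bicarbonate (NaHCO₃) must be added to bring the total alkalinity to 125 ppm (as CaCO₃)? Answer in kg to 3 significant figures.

(a) Volume: 662 m³ = 662,000 L.
(a) [OCl⁻]/[HOCl] = 10^(pH − pKa) = 10^(7.07 − 7.56) = 0.3236; fraction as HOCl = 1/(1 + 0.3236) = 0.7555.
(a) Free chlorine required for 1.01 ppm HOCl: 1.01 / 0.7555 = 1.337 ppm.
(a) FC to add: 1.337 − 0.3 = 1.037 mg/L as Cl₂.
(a) Cl₂ equivalent: 1.037 mg/L × 662,000 L = 686.4 g.
(a) Product at 10.5% available Cl: 686.4 / 0.105 = 6537 g.
(a) Volume: 6537 g ÷ 1.17 g/mL = 5587 mL.

(b) After draining 54% and refilling: 167 × 0.46 + 24 × 0.54 = 89.78 ppm.
(b) Deficit to target: 125 − 89.78 = 35.22 mg/L.
(b) As CaCO₃: 35.22 mg/L × 272,000 L = 9580 g; ÷ 50 g/eq ÷ 1 = 191.6 mol NaHCO₃.
(b) Mass: 191.6 × 84 = 16,090 g.

(a) 5.59 L; (b) 16.1 kg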